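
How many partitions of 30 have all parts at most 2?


Using the generating function (1-x)^(-1)(1-x^2)^(-1),
the coefficient of x^30 counts these restricted partitions.
Result = 16

16


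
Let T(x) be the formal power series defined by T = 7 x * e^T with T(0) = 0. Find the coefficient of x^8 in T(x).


Apply the Lagrange inversion formula: if T = 7 x * phi(T) with phi(t) = e^t, then
[x^n] T = 7^n * (1/n) [t^(n-1)] phi(t)^n = 7^n * (1/n) [t^(n-1)] e^(n t) = 7^n * (1/n) * n^(n-1) / (n-1)! = 7^n * n^(n-1) / n!.
When c = 1 this is the Cayley count of rooted labeled trees on n vertices, divided by n!.
For n = 8: 7^8 * 8^7 / 8! = 5764801 * 2097152/40320 = 13492928512/45.

13492928512/45


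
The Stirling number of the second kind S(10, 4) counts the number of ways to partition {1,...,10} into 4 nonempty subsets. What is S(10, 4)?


Using the explicit formula S(n,k) = (1/k!) sum_{j=0}^{k} (-1)^(k-j) C(k,j) j^n:
S(10, 4) = 34105
Equivalently, S(n,k) is n! times the coefficient of x^n in the EGF (e^x - 1)^k / k!.

34105


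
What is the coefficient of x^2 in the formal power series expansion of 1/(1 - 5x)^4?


The general identity 1/(1 - c x)^r = sum_{k>=0} c^k C(k + r - 1, r - 1) x^k follows by substituting y = c x into 1/(1 - y)^r = sum_{k>=0} C(k + r - 1, r - 1) y^k.
For c = 5, r = 4, k = 2:
5^2 * C(5, 3) = 25 * 10 = 250.

250


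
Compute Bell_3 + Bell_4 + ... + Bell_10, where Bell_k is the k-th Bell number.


Recall Bell_k counts set partitions of a k-set (with Bell_0 = 1 by convention).
Bell_3 through Bell_10: 5, 15, 52, 203, 877, 4140, 21147, 115975
Sum = 5 + 15 + 52 + 203 + 877 + 4140 + 21147 + 115975 = 142414.

142414


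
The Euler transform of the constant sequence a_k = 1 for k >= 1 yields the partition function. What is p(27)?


The Euler transform converts the sequence a_k = 1 into the number of integer partitions.
Using the recurrence or dynamic programming:
p(27) = 3010

3010


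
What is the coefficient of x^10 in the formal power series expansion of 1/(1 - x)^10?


The negative binomial / multiset identity is
1/(1 - x)^r = sum_{k>=0} C(k + r - 1, r - 1) x^k.
Here r = 10 and k = 10, so the coefficient is
C(10 + 9, 9) = C(19, 9)
= 92378

92378


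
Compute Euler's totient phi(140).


phi(n) counts integers in [1, n] coprime to n. Using the multiplicative formula phi(n) = n * prod_{p | n} (1 - 1/p):
140 = 2^2 * 5 * 7, so
phi(140) = 140 * (1 - 1/2) * (1 - 1/5) * (1 - 1/7) = 48.

48


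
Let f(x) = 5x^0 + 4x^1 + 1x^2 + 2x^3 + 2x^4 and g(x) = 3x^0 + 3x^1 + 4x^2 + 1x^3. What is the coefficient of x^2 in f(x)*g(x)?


Cauchy product at x^2:
5*4 + 4*3 + 1*3
= 35

35


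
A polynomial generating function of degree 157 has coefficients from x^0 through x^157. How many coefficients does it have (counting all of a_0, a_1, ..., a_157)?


A polynomial of degree 157 takes the form a_0 + a_1 x + ... + a_157 x^157.
The number of coefficients is 157 + 1 = 158.

158


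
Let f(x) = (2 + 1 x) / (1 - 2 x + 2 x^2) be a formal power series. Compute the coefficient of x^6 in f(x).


Write f(x) = sum_{k>=0} a_k x^k. Multiplying both sides by 1 - 2 x + 2 x^2 gives
(1 - 2 x + 2 x^2) sum_{k>=0} a_k x^k = 2 + 1 x.
Matching coefficients:
 x^0: a_0 = 2
 x^1: a_1 - 2 a_0 = 1  =>  a_1 = 2*2 + 1 = 5
 x^k (k >= 2): a_k = 2 a_{k-1} - 2 a_{k-2}.
Iterating: a_2 = 6, a_3 = 2, a_4 = -8, a_5 = -20, a_6 = -24.
So the coefficient of x^6 is -24.

-24


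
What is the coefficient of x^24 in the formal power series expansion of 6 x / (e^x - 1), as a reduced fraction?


The exponential generating function for Bernoulli numbers is
x / (e^x - 1) = sum_{k>=0} B_k x^k / k!.
So the coefficient of x^24 in 6 x / (e^x - 1) is 6 B_24 / 24!.
Computing: B_24 = -236364091/2730, 24! = 620448401733239439360000, giving
6 * -236364091/2730 / 620448401733239439360000 = -236364091/282304022788623944908800000.

-236364091/282304022788623944908800000


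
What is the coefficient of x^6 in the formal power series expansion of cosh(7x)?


The Maclaurin series is cosh(t) = sum_{m>=0} t^(2m) / (2m)!, so substituting t = 7x, only even powers of x are nonzero, with coefficient of x^(2m) equal to 7^(2m) / (2m)!.
For x^6 the coefficient is 7^6/6! = 117649/720 = 117649/720.

117649/720


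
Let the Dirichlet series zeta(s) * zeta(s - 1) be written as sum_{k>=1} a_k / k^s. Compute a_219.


Convolution gives a_k = sum_{d | k} d * 1 = sum_{d | k} d = sigma(k), the sum of positive divisors of k.
For k = 219, the divisors are 1, 3, 73, 219, so
sigma(219) = 1 + 3 + 73 + 219 = 296.

296


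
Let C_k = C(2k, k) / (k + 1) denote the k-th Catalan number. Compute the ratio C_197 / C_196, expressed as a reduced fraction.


Using C_k = (2k)! / (k! (k+1)!), the ratio C_{k+1}/C_k simplifies to
C_{k+1}/C_k = [(2k+2)! / ((k+1)! (k+2)!)] * [k! (k+1)! / (2k)!]
 = (2k+2)(2k+1) / ((k+1)(k+2)) = 2(2k+1) / (k+2).
For k = 196: 2(2*196 + 1) / (196 + 2) = 786/198 = 131/33.

131/33


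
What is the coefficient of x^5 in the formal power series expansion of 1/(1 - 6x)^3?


The general identity 1/(1 - c x)^r = sum_{k>=0} c^k C(k + r - 1, r - 1) x^k follows by substituting y = c x into 1/(1 - y)^r = sum_{k>=0} C(k + r - 1, r - 1) y^k.
For c = 6, r = 3, k = 5:
6^5 * C(7, 2) = 7776 * 21 = 163296.

163296


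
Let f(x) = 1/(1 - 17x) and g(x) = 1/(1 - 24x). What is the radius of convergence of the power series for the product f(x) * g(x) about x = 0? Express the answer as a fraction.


The radius of 1/(1 - 17x) is 1/17 (nearest singularity at x = 1/17), and the radius of 1/(1 - 24x) is 1/24.
The product f(x)*g(x) = 1/((1 - 17x)(1 - 24x)) has singularities at both 1/17 and 1/24, so its radius of convergence is the distance to the nearest one:
min(1/17, 1/24) = 1/24.

1/24


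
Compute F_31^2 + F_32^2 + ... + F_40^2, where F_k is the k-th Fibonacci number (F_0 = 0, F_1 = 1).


There is a standard identity sum_{k=0}^{N} F_k^2 = F_N * F_{N+1} (proved inductively from the telescoping relation F_k^2 = F_k F_{k+1} - F_{k-1} F_k). Then
sum_{k=31}^{40} F_k^2 = F_40 F_41 - F_30 F_31.
Computing: F_40 = 102334155, F_41 = 165580141, F_30 = 832040, F_31 = 1346269.
Sum = 102334155 * 165580141 - 832040 * 1346269 = 16943383664357095.

16943383664357095


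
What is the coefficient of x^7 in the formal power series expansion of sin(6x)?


The Maclaurin series is sin(t) = sum_{k>=0} (-1)^k t^(2k+1) / (2k+1)!, so substituting t = 6x, only odd powers of x are nonzero, with coefficient of x^(2k+1) equal to (-1)^k 6^(2k+1) / (2k+1)!.
Write 7 = 2*3 + 1, giving the coefficient (-1)^3 * 6^7 / 7! = -279936/5040 = -1944/35.

-1944/35


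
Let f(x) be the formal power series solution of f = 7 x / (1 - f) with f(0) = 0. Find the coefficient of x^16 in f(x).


Apply Lagrange inversion: f = 7 x * phi(f) with phi(t) = 1/(1 - t), so
[x^n] f = 7^n * (1/n) [t^(n-1)] phi(t)^n = 7^n * (1/n) [t^(n-1)] (1 - t)^(-n) = 7^n * (1/n) C(2n - 2, n - 1) = 7^n * C_{n-1}.
For n = 16: C_15 = C(30, 15) / 16 = 155117520/16 = 9694845.
With the 7^16 = 33232930569601 factor, the coefficient is 33232930569601 * 9694845 = 322188110768043406845.

322188110768043406845


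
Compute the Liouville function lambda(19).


The Liouville function is lambda(k) = (-1)^Omega(k), where Omega(k) counts the prime factors of k with multiplicity.
Factoring: 19 = 19, so Omega(19) = 1.
lambda(19) = (-1)^1 = -1.

-1


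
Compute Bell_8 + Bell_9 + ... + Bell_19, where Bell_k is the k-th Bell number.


Recall Bell_k counts set partitions of a k-set (with Bell_0 = 1 by convention).
Bell_8 through Bell_19: 4140, 21147, 115975, 678570, 4213597, 27644437, 190899322, 1382958545, 10480142147, 82864869804, 682076806159, 5832742205057
Sum = 4140 + 21147 + 115975 + 678570 + 4213597 + 27644437 + 190899322 + 1382958545 + 10480142147 + 82864869804 + 682076806159 + 5832742205057 = 6609770558900.

6609770558900


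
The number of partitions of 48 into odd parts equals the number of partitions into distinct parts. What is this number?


Computing partitions of 48 into odd parts (1, 3, 5, ...):
Using the generating function prod_{k>=0} 1/(1-x^(2k+1)),
the count is 2910

2910


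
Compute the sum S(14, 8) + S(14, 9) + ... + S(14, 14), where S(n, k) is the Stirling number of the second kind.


By definition, S(n, k) counts partitions of an n-set into exactly k nonempty blocks.
Computing row n = 14 for k = 8..14:
S(14, k): 20912320, 5135130, 752752, 66066, 3367, 91, 1
Sum = 26869727.

26869727


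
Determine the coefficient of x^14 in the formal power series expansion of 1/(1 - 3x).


The geometric series identity gives 1/(1 - c x) = sum_{k>=0} c^k x^k, so the coefficient of x^k is c^k.
Here c = 3 and k = 14.
Computing: 3^14 = 4782969

4782969


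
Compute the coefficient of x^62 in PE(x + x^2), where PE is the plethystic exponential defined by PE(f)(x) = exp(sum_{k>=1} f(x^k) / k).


With f(x) = x + x^2, the exponent is sum_{k>=1} (x^k + x^(2k)) / k = -ln(1 - x) - ln(1 - x^2). Exponentiating:
PE(x + x^2) = 1 / ((1 - x)(1 - x^2)).
This is the generating function for partitions of n into parts of size 1 or 2. The number of 2's can be any j in 0..31, and the rest are 1's, so
[x^62] = floor(62/2) + 1 = 32.

32


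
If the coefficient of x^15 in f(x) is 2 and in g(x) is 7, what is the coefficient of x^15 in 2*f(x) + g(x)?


Scalar multiplication scales coefficients: 2 * 2 = 4.
Then add the g coefficient: 4 + 7
= 11

11


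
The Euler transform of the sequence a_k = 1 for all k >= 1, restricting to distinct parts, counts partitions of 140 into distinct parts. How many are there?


Partitions of 140 into distinct parts can be computed via generating function.
Product (1+x)(1+x^2)(1+x^3)...
The coefficient of x^140 = 9617150

9617150


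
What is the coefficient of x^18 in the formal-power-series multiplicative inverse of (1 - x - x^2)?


Let the inverse be f(x) = sum_{k>=0} a_k x^k. From f(x) * (1 - x - x^2) = 1 and matching coefficients:
 x^0: a_0 = 1.
 x^1: a_1 - a_0 = 0, so a_1 = 1.
 x^k (k >= 2): a_k - a_{k-1} - a_{k-2} = 0, i.e. a_k = a_{k-1} + a_{k-2}.
This is the Fibonacci-type recurrence shifted so that a_0 = a_1 = 1.
Iterating: a_0=1, a_1=1, a_2=2, a_3=3, a_4=5, a_5=8, a_6=13, a_7=21, a_8=34, a_9=55, ...
a_18 = 4181.

4181


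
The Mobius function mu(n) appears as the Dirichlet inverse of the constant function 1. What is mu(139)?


139 = 139 (all distinct primes).
mu(139) = (-1)^1 = -1

-1


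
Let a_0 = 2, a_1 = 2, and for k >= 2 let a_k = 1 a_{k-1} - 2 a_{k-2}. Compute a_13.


Iterating the recurrence forward:
a_0 = 2
a_1 = 2
a_2 = 1*2 - 2*2 = -2
a_3 = 1*-2 - 2*2 = -6
a_4 = 1*-6 - 2*-2 = -2
a_5 = 1*-2 - 2*-6 = 10
a_6 = 1*10 - 2*-2 = 14
a_7 = 1*14 - 2*10 = -6
a_8 = 1*-6 - 2*14 = -34
a_9 = 1*-34 - 2*-6 = -22
a_10 = 1*-22 - 2*-34 = 46
a_11 = 1*46 - 2*-22 = 90
a_12 = 1*90 - 2*46 = -2
a_13 = 1*-2 - 2*90 = -182
So a_13 = -182.

-182


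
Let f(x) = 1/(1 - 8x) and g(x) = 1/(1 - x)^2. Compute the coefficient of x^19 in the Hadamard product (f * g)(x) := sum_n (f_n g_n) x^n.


f has coefficients f_k = 8^k. For g = 1/(1 - x)^2 the coefficient is g_k = C(k + 1, 1) = k + 1. The Hadamard coefficient is (f * g)_k = 8^k * (k + 1).
For k = 19: 8^19 * 20 = 144115188075855872 * 20 = 2882303761517117440.

2882303761517117440


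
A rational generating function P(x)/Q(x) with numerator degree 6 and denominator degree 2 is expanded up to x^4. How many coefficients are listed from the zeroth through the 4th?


Expanding up to x^4 gives the coefficients for x^0, x^1, ..., x^4.
That is 4 + 1 = 5 coefficients in total.

5


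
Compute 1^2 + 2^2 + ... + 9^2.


This power sum has a closed form given by Faulhaber's formula
sum_{k=1}^{m} k^p = (1 / (p + 1)) * sum_{j=0}^{p} C(p + 1, j) B_j m^(p + 1 - j),
but for small m direct computation is fastest:
1 + 4 + 9 + 16 + 25 + 36 + 49 + 64 + 81 = 285.

285


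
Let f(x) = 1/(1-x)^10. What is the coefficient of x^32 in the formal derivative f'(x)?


Differentiate: d/dx [ 1/(1-x)^r ] = r / (1-x)^(r+1).
Here r = 10, so f'(x) = 10 / (1-x)^11.
The expansion of 1/(1-x)^(r+1) has coefficient of x^n equal to C(n+r, r).
So the coefficient of x^32 in f'(x) is
10 * C(42, 10) = 10 * 1471442973 = 14714429730

14714429730


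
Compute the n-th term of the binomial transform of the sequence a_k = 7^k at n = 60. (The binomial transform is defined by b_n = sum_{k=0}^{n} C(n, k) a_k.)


With a_k = 7^k, b_n = sum_{k=0}^{n} C(n, k) 7^k = (1 + 7)^n by the binomial theorem.
For n = 60: (1 + 7)^60 = 8^60 = 1532495540865888858358347027150309183618739122183602176.

1532495540865888858358347027150309183618739122183602176


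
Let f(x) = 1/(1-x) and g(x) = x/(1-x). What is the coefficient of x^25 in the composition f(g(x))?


First simplify the composition: f(g(x)) = 1/(1 - x/(1-x)) = (1-x)/((1-x) - x) = (1-x)/(1-2x).
Now extract the coefficient. Write (1-x)/(1-2x) = 1/(1-2x) - x/(1-2x).
The coefficient of x^n in 1/(1-2x) is 2^n, and in x/(1-2x) is 2^(n-1) (for n >= 1).
So the coefficient of x^25 is 2^25 - 2^24 = 33554432 - 16777216 = 16777216.

16777216


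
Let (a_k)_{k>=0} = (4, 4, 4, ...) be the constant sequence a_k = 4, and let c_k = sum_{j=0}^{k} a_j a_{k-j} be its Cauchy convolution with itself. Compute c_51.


Since a_j = 4 for all j >= 0, the convolution sum becomes
c_k = sum_{j=0}^{k} 4 * 4 = 16 * (k + 1).
Equivalently, the generating function of (a_k) is 4/(1 - x) and its square is 16/(1 - x)^2 = sum_{k>=0} 16(k + 1) x^k.
For k = 51: 16 * 52 = 832.

832


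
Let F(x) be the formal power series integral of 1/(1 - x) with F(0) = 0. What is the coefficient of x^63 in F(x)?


1/(1 - x) = sum_{k>=0} x^k. Integrating termwise and using F(0) = 0 gives
F(x) = sum_{k>=0} x^(k+1) / (k+1) = sum_{m>=1} x^m / m = -ln(1 - x).
So the coefficient of x^63 is 1/63 = 1/63.

1/63


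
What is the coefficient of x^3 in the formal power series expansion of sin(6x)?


The Maclaurin series is sin(t) = sum_{k>=0} (-1)^k t^(2k+1) / (2k+1)!, so substituting t = 6x, only odd powers of x are nonzero, with coefficient of x^(2k+1) equal to (-1)^k 6^(2k+1) / (2k+1)!.
Write 3 = 2*1 + 1, giving the coefficient (-1)^1 * 6^3 / 3! = -216/6 = -36.

-36


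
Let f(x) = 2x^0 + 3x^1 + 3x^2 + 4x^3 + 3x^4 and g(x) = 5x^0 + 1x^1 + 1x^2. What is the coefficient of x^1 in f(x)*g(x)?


Cauchy product at x^1:
2*1 + 3*5
= 17

17


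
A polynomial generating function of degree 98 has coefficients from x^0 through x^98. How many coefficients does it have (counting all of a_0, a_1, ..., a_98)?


A polynomial of degree 98 takes the form a_0 + a_1 x + ... + a_98 x^98.
The number of coefficients is 98 + 1 = 99.

99


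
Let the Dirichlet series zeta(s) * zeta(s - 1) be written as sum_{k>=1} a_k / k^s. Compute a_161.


Convolution gives a_k = sum_{d | k} d * 1 = sum_{d | k} d = sigma(k), the sum of positive divisors of k.
For k = 161, the divisors are 1, 7, 23, 161, so
sigma(161) = 1 + 7 + 23 + 161 = 192.

192


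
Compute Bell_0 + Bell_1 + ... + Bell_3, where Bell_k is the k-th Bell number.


Recall Bell_k counts set partitions of a k-set (with Bell_0 = 1 by convention).
Bell_0 through Bell_3: 1, 1, 2, 5
Sum = 1 + 1 + 2 + 5 = 9.

9


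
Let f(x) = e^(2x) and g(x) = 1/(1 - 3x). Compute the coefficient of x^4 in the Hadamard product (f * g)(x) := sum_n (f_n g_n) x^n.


Expanding: f_k = 2^k/k! (from e^(2x)) and g_k = 3^k (from 1/(1 - 3x)). So the Hadamard coefficient (f * g)_k = 2^k 3^k / k! = (6)^k / k!.
For k = 4: 6^4/4! = 1296/24 = 54.

54


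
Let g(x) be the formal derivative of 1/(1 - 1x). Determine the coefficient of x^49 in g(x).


Differentiate termwise: d/dx sum_{k>=0} 1^k x^k = sum_{k>=1} k 1^k x^(k-1) = sum_{j>=0} (j+1) 1^(j+1) x^j.
Equivalently, d/dx [1/(1 - 1x)] = 1/(1 - 1x)^2.
For j = 49: 50 * 1^50 = 50 * 1 = 50.

50


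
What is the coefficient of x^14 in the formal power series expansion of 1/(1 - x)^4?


The expansion 1/(1 - x)^r = sum_{k>=0} C(k + r - 1, r - 1) x^k follows from the multiset / negative-binomial theorem (or from repeated differentiation of the geometric series).
For r = 4 and k = 14:
C(17, 3) = 355687428096000 / (6 * 87178291200) = 680.

680


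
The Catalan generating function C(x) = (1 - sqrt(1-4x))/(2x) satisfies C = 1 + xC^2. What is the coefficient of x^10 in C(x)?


Substituting x -> x scales the n-th coefficient by 1, so [x^10] C(x) = C_10.
C_10 = C(2*10, 10)/(11) = 184756/11 = 16796.
= 16796.

16796


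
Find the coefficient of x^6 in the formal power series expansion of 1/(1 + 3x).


Write 1/(1 + c x) = 1/(1 - (-c) x) and apply the geometric-series identity
1/(1 - y) = sum_{k>=0} y^k to get 1/(1 + c x) = sum_{k>=0} (-c)^k x^k.
So the coefficient of x^k is (-c)^k = (-1)^k * c^k.
Here c = 3 and k = 6:
(-3)^6 = 1 * 729 = 729

729


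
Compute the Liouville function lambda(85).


The Liouville function is lambda(k) = (-1)^Omega(k), where Omega(k) counts the prime factors of k with multiplicity.
Factoring: 85 = 5 * 17, so Omega(85) = 2.
lambda(85) = (-1)^2 = 1.

1


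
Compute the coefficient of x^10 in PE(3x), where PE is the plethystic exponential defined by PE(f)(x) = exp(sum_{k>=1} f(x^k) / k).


With f(x) = 3x, the exponent is sum_{k>=1} 3 x^k / k = 3 * (-ln(1 - x)). Exponentiating:
PE(3x) = exp(-3 ln(1 - x)) = 1/(1 - x)^3.
By the negative binomial expansion, [x^n] 1/(1 - x)^3 = C(n + 2, 2).
For n = 10: C(12, 2) = 66.

66


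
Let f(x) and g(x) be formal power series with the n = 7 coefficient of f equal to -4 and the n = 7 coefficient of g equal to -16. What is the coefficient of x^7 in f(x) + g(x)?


Addition of formal power series is termwise.
The coefficient of x^7 in f + g = -4 + -16
= -20

-20


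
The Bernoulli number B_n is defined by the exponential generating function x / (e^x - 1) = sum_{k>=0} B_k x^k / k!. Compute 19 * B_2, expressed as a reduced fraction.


Bernoulli numbers can also be computed recursively via B_0 = 1 and sum_{j=0}^{m} C(m+1, j) B_j = 0 for m >= 1. Odd-index Bernoulli numbers vanish for k >= 3.
Computing B_2 = 1/6, so 19 * B_2 = 19 * 1/6 = 19/6.

19/6


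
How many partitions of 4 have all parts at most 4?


Using the generating function (1-x)^(-1)(1-x^2)^(-1)...(1-x^4)^(-1),
the coefficient of x^4 counts these restricted partitions.
Result = 5

5


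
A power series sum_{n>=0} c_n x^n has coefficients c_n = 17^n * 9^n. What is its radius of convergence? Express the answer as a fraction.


By the root test (Cauchy-Hadamard), the radius is R = 1 / limsup_n |c_n|^(1/n).
Here |c_n|^(1/n) = (17^n * 9^n)^(1/n) = 17 * 9 = 153 for all n.
So R = 1/153 = 1/153.

1/153


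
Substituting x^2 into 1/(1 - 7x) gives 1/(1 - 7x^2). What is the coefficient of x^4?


The coefficient of x^(2m) in 1/(1 - 7x^2) is 7^m.
With n = 4 = 2*2, the coefficient is 7^2 = 49.

49


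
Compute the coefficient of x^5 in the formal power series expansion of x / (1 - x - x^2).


Let f(x) = sum_{k>=0} a_k x^k. Multiplying f(x) * (1 - x - x^2) = x and matching coefficients gives a_0 = 0, a_1 = 1, and a_k = a_{k-1} + a_{k-2} for k >= 2. These are the Fibonacci numbers F_k.
Iterating from F_0 = 0, F_1 = 1:
F_0=0, F_1=1, F_2=1, F_3=2, F_4=3, F_5=5
F_5 = 5.

5


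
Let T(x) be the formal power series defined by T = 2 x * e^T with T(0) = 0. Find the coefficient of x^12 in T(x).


Apply the Lagrange inversion formula: if T = 2 x * phi(T) with phi(t) = e^t, then
[x^n] T = 2^n * (1/n) [t^(n-1)] phi(t)^n = 2^n * (1/n) [t^(n-1)] e^(n t) = 2^n * (1/n) * n^(n-1) / (n-1)! = 2^n * n^(n-1) / n!.
When c = 1 this is the Cayley count of rooted labeled trees on n vertices, divided by n!.
For n = 12: 2^12 * 12^11 / 12! = 4096 * 743008370688/479001600 = 12230590464/1925.

12230590464/1925


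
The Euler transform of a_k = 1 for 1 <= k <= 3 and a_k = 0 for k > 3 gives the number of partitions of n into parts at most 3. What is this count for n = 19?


Partitions of 19 into parts at most 3:
Using generating function (1-x)^(-1)(1-x^2)^(-1)(1-x^3)^(-1),
the coefficient of x^19 = 40

40


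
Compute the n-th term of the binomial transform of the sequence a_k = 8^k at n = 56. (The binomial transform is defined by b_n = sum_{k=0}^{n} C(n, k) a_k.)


With a_k = 8^k, b_n = sum_{k=0}^{n} C(n, k) 8^k = (1 + 8)^n by the binomial theorem.
For n = 56: (1 + 8)^56 = 9^56 = 273892744995340833777347939263771534786080723599733441.

273892744995340833777347939263771534786080723599733441


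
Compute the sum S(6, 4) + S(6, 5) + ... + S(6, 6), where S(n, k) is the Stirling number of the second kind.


By definition, S(n, k) counts partitions of an n-set into exactly k nonempty blocks.
Computing row n = 6 for k = 4..6:
S(6, k): 65, 15, 1
Sum = 81.

81


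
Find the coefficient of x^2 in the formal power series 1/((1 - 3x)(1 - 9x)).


By partial fractions or Cauchy convolution:
The coefficient equals sum_{k=0}^{2} 3^k * 9^(2-k).
= 117

117


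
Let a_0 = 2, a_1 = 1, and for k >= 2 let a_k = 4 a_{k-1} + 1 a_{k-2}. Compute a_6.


Iterating the recurrence forward:
a_0 = 2
a_1 = 1
a_2 = 4*1 + 1*2 = 6
a_3 = 4*6 + 1*1 = 25
a_4 = 4*25 + 1*6 = 106
a_5 = 4*106 + 1*25 = 449
a_6 = 4*449 + 1*106 = 1902
So a_6 = 1902.

1902


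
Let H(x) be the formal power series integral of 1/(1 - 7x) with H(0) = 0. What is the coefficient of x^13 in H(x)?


1/(1 - 7x) = sum_{k>=0} 7^k x^k. Integrating termwise with H(0) = 0:
H(x) = sum_{k>=0} 7^k x^(k+1) / (k+1) = sum_{m>=1} 7^(m-1) x^m / m.
For m = 13: 7^12/13 = 13841287201/13 = 13841287201/13.

13841287201/13


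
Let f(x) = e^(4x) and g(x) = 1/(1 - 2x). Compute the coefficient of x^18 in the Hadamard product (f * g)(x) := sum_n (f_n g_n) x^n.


Expanding: f_k = 4^k/k! (from e^(4x)) and g_k = 2^k (from 1/(1 - 2x)). So the Hadamard coefficient (f * g)_k = 4^k 2^k / k! = (8)^k / k!.
For k = 18: 8^18/18! = 18014398509481984/6402373705728000 = 274877906944/97692469875.

274877906944/97692469875


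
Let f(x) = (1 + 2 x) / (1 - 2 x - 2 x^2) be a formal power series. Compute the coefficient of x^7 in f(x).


Write f(x) = sum_{k>=0} a_k x^k. Multiplying both sides by 1 - 2 x - 2 x^2 gives
(1 - 2 x - 2 x^2) sum_{k>=0} a_k x^k = 1 + 2 x.
Matching coefficients:
 x^0: a_0 = 1
 x^1: a_1 - 2 a_0 = 2  =>  a_1 = 2*1 + 2 = 4
 x^k (k >= 2): a_k = 2 a_{k-1} + 2 a_{k-2}.
Iterating: a_2 = 10, a_3 = 28, a_4 = 76, a_5 = 208, a_6 = 568, a_7 = 1552.
So the coefficient of x^7 is 1552.

1552


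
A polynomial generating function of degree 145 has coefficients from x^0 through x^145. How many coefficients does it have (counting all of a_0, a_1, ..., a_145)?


A polynomial of degree 145 takes the form a_0 + a_1 x + ... + a_145 x^145.
The number of coefficients is 145 + 1 = 146.

146


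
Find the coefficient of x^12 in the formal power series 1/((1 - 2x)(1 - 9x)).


By partial fractions or Cauchy convolution:
The coefficient equals sum_{k=0}^{12} 2^k * 9^(12-k).
= 363123688591

363123688591


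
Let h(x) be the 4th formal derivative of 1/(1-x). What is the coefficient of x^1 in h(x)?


Differentiating 4 times: d^4/dx^4 [1/(1-x)] = 4!/(1-x)^5.
The expansion 1/(1-x)^5 = sum_{k>=0} C(k+4, 4) x^k, so the coefficient of x^n in 4!/(1-x)^5 is 4! * C(n+4, 4).
For n = 1: 24 * C(5, 4) = 24 * 5 = 120

120


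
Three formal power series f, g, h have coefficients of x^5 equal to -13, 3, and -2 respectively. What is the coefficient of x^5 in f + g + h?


Series addition is componentwise:
-13 + 3 + -2
= -12

-12


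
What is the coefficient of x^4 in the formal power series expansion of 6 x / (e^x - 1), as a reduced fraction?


The exponential generating function for Bernoulli numbers is
x / (e^x - 1) = sum_{k>=0} B_k x^k / k!.
So the coefficient of x^4 in 6 x / (e^x - 1) is 6 B_4 / 4!.
Computing: B_4 = -1/30, 4! = 24, giving
6 * -1/30 / 24 = -1/120.

-1/120


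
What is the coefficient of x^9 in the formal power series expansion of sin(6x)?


The Maclaurin series is sin(t) = sum_{k>=0} (-1)^k t^(2k+1) / (2k+1)!, so substituting t = 6x, only odd powers of x are nonzero, with coefficient of x^(2k+1) equal to (-1)^k 6^(2k+1) / (2k+1)!.
Write 9 = 2*4 + 1, giving the coefficient (-1)^4 * 6^9 / 9! = 10077696/362880 = 972/35.

972/35


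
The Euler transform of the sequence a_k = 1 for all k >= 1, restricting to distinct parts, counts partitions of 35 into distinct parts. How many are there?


Partitions of 35 into distinct parts can be computed via generating function.
Product (1+x)(1+x^2)(1+x^3)...
The coefficient of x^35 = 585

585


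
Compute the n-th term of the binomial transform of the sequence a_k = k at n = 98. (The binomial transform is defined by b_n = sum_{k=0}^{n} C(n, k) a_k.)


With a_k = k, b_n = sum_{k=0}^{n} C(n, k) k. Using k * C(n, k) = n * C(n-1, k-1) gives b_n = n * sum_{k>=1} C(n-1, k-1) = n * 2^(n-1).
For n = 98: 98 * 2^97 = 98 * 158456325028528675187087900672 = 15528719852795810168334614265856.

15528719852795810168334614265856


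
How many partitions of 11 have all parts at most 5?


Using the generating function (1-x)^(-1)(1-x^2)^(-1)...(1-x^5)^(-1),
the coefficient of x^11 counts these restricted partitions.
Result = 37

37


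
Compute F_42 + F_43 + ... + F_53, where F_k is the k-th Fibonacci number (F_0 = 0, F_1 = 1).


Use the identity sum_{k=0}^{N} F_k = F_{N+2} - 1 (which follows from F_{k+2} - F_{k+1} = F_k). Then
sum_{k=42}^{53} F_k = (F_{55} - 1) - (F_{43} - 1) = F_{55} - F_{43}.
Computing: F_{55} = 139583862445, F_{43} = 433494437, so
Sum = 139583862445 - 433494437 = 139150368008.

139150368008


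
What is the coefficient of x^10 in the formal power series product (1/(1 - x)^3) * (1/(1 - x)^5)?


Combine the factors: (1/(1 - x)^3) * (1/(1 - x)^5) = 1/(1 - x)^8.
Then use 1/(1 - x)^r = sum_{k>=0} C(k + r - 1, r - 1) x^k with r = 8 and k = 10:
C(17, 7) = 19448.

19448


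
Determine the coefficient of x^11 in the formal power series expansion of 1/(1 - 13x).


The geometric series identity gives 1/(1 - c x) = sum_{k>=0} c^k x^k, so the coefficient of x^k is c^k.
Here c = 13 and k = 11.
Computing: 13^11 = 1792160394037

1792160394037


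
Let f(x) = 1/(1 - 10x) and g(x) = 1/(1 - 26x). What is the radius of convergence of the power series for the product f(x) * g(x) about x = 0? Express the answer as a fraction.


The radius of 1/(1 - 10x) is 1/10 (nearest singularity at x = 1/10), and the radius of 1/(1 - 26x) is 1/26.
The product f(x)*g(x) = 1/((1 - 10x)(1 - 26x)) has singularities at both 1/10 and 1/26, so its radius of convergence is the distance to the nearest one:
min(1/10, 1/26) = 1/26.

1/26


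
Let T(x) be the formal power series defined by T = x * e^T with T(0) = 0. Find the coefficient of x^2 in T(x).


Apply the Lagrange inversion formula: if T = x * phi(T) with phi(t) = e^t, then
[x^n] T = (1/n) [t^(n-1)] phi(t)^n = (1/n) [t^(n-1)] e^(n t) = (1/n) * n^(n-1) / (n-1)! = n^(n-1) / n!.
When c = 1 this is the Cayley count of rooted labeled trees on n vertices, divided by n!.
For n = 2: 2^1 / 2! = 2/2 = 1.

1


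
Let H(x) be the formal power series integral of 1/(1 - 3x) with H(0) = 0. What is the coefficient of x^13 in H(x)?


1/(1 - 3x) = sum_{k>=0} 3^k x^k. Integrating termwise with H(0) = 0:
H(x) = sum_{k>=0} 3^k x^(k+1) / (k+1) = sum_{m>=1} 3^(m-1) x^m / m.
For m = 13: 3^12/13 = 531441/13 = 531441/13.

531441/13


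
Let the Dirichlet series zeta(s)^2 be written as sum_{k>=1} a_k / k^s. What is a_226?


The Dirichlet convolution of the constant function 1 with itself gives (1 * 1)(k) = sum_{d | k} 1 = d(k), the number of positive divisors of k.
Since zeta(s) = sum_{k>=1} 1/k^s, we have zeta(s)^2 = sum_{k>=1} d(k)/k^s, so a_k = d(k).
For k = 226: the divisors are 1, 2, 113, 226.
Count = 4.

4


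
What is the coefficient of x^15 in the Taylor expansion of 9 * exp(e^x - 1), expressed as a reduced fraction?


exp(e^x - 1) = sum_{k>=0} Bell_k x^k / k!, where Bell_k is the k-th Bell number.
So the coefficient of x^15 is 9 * Bell_15 / 15!.
Computing: Bell_15 = 1382958545 and 15! = 1307674368000, giving
9 * 1382958545/1307674368000 = 276591709/29059430400.

276591709/29059430400


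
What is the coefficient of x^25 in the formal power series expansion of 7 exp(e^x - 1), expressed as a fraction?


exp(e^x - 1) is the exponential generating function for the Bell numbers Bell_k: exp(e^x - 1) = sum_{k>=0} Bell_k x^k / k!.
So the coefficient of x^25 in 7 exp(e^x - 1) is 7 Bell_25 / 25!.
Computing: Bell_25 = 4638590332229999353 and 25! = 15511210043330985984000000, giving
7 * 4638590332229999353/15511210043330985984000000 = 356814640940769181/170452857619021824000000.

356814640940769181/170452857619021824000000


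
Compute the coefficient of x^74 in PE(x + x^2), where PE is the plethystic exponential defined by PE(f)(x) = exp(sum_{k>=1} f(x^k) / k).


With f(x) = x + x^2, the exponent is sum_{k>=1} (x^k + x^(2k)) / k = -ln(1 - x) - ln(1 - x^2). Exponentiating:
PE(x + x^2) = 1 / ((1 - x)(1 - x^2)).
This is the generating function for partitions of n into parts of size 1 or 2. The number of 2's can be any j in 0..37, and the rest are 1's, so
[x^74] = floor(74/2) + 1 = 38.

38


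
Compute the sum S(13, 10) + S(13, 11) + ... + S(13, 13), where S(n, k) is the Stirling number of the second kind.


By definition, S(n, k) counts partitions of an n-set into exactly k nonempty blocks.
Computing row n = 13 for k = 10..13:
S(13, k): 39325, 2431, 78, 1
Sum = 41835.

41835


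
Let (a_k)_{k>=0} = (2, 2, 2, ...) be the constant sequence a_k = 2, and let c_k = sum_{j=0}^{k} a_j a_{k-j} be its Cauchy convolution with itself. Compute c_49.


Since a_j = 2 for all j >= 0, the convolution sum becomes
c_k = sum_{j=0}^{k} 2 * 2 = 4 * (k + 1).
Equivalently, the generating function of (a_k) is 2/(1 - x) and its square is 4/(1 - x)^2 = sum_{k>=0} 4(k + 1) x^k.
For k = 49: 4 * 50 = 200.

200


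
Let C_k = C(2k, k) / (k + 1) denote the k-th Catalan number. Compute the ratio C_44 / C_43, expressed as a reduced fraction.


Using C_k = (2k)! / (k! (k+1)!), the ratio C_{k+1}/C_k simplifies to
C_{k+1}/C_k = [(2k+2)! / ((k+1)! (k+2)!)] * [k! (k+1)! / (2k)!]
 = (2k+2)(2k+1) / ((k+1)(k+2)) = 2(2k+1) / (k+2).
For k = 43: 2(2*43 + 1) / (43 + 2) = 174/45 = 58/15.

58/15


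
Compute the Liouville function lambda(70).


The Liouville function is lambda(k) = (-1)^Omega(k), where Omega(k) counts the prime factors of k with multiplicity.
Factoring: 70 = 2 * 5 * 7, so Omega(70) = 3.
lambda(70) = (-1)^3 = -1.

-1


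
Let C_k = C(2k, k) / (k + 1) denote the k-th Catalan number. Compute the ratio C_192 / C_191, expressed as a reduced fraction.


Using C_k = (2k)! / (k! (k+1)!), the ratio C_{k+1}/C_k simplifies to
C_{k+1}/C_k = [(2k+2)! / ((k+1)! (k+2)!)] * [k! (k+1)! / (2k)!]
 = (2k+2)(2k+1) / ((k+1)(k+2)) = 2(2k+1) / (k+2).
For k = 191: 2(2*191 + 1) / (191 + 2) = 766/193 = 766/193.

766/193


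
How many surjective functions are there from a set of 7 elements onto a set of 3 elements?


By inclusion-exclusion on which target elements are missed, the number of surjections from an n-set onto a k-set is
surj(n, k) = sum_{j=0}^{k} (-1)^j C(k, j) (k - j)^n.
Equivalently surj(n, k) = k! * S(n, k), where S(n, k) is the Stirling number of the second kind.
For n = 7, k = 3:
S(7, 3) = 301, so
surj = 3! * 301 = 6 * 301 = 1806.

1806


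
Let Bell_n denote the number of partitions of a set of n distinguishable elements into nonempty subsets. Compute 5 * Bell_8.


Bell_8 can be computed from the Bell triangle or from Dobinski's identity Bell_n = (1/e) * sum_{k>=0} k^n / k!.
Computing Bell_8 = 4140.
Then 5 * 4140 = 20700.

20700


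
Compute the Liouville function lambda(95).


The Liouville function is lambda(k) = (-1)^Omega(k), where Omega(k) counts the prime factors of k with multiplicity.
Factoring: 95 = 5 * 19, so Omega(95) = 2.
lambda(95) = (-1)^2 = 1.

1


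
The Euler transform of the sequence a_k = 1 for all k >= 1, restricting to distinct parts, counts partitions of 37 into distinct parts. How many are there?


Partitions of 37 into distinct parts can be computed via generating function.
Product (1+x)(1+x^2)(1+x^3)...
The coefficient of x^37 = 760

760


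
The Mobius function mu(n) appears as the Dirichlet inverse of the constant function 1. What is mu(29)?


29 = 29 (all distinct primes).
mu(29) = (-1)^1 = -1

-1


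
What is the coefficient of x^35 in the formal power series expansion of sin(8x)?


The Maclaurin series is sin(t) = sum_{k>=0} (-1)^k t^(2k+1) / (2k+1)!, so substituting t = 8x, only odd powers of x are nonzero, with coefficient of x^(2k+1) equal to (-1)^k 8^(2k+1) / (2k+1)!.
Write 35 = 2*17 + 1, giving the coefficient (-1)^17 * 8^35 / 35! = -40564819207303340847894502572032/10333147966386144929666651337523200000000 = -9444732965739290427392/2405873491984360136479756640625.

-9444732965739290427392/2405873491984360136479756640625


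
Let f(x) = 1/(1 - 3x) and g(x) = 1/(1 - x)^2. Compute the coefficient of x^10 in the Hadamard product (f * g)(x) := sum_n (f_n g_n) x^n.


f has coefficients f_k = 3^k. For g = 1/(1 - x)^2 the coefficient is g_k = C(k + 1, 1) = k + 1. The Hadamard coefficient is (f * g)_k = 3^k * (k + 1).
For k = 10: 3^10 * 11 = 59049 * 11 = 649539.

649539


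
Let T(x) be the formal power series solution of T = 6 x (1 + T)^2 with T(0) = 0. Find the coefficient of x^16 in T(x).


Apply the Lagrange inversion formula: if T = 6 x * phi(T) with phi(t) = (1 + t)^2, then [x^n] T = 6^n * (1/n) [t^(n-1)] phi(t)^n = 6^n * (1/n) [t^(n-1)] (1 + t)^(2n) = 6^n * (1/n) C(2n, n-1).
Using the identity C(2n, n-1) = C(2n, n) * n / (n+1), the unscaled factor equals C(2n, n) / (n+1) = C_n, the n-th Catalan number.
For n = 16: C_16 = C(32, 16) / 17 = 601080390/17 = 35357670.
With the 6^16 = 2821109907456 factor, the coefficient is 2821109907456 * 35357670 = 99747873141559787520.

99747873141559787520


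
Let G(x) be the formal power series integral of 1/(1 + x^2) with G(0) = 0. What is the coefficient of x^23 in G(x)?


1/(1 + x^2) = sum_{j>=0} (-1)^j x^(2j). Integrating termwise with G(0) = 0:
G(x) = sum_{j>=0} (-1)^j x^(2j+1) / (2j+1) = arctan(x).
Only odd powers are nonzero. For x^23 write 23 = 2*11 + 1, giving
(-1)^11 / 23 = -1/23 = -1/23.

-1/23


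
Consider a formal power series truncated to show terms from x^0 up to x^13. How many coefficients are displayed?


From x^0 to x^13 inclusive, the count is 13 - 0 + 1 = 14.

14


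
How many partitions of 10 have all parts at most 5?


Using the generating function (1-x)^(-1)(1-x^2)^(-1)...(1-x^5)^(-1),
the coefficient of x^10 counts these restricted partitions.
Result = 30

30


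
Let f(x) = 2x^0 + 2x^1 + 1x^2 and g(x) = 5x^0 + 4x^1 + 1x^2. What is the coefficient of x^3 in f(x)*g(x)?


Cauchy product at x^3:
2*1 + 1*4
= 6

6


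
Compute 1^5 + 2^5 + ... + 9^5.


This power sum has a closed form given by Faulhaber's formula
sum_{k=1}^{m} k^p = (1 / (p + 1)) * sum_{j=0}^{p} C(p + 1, j) B_j m^(p + 1 - j),
but for small m direct computation is fastest:
1 + 32 + 243 + 1024 + 3125 + 7776 + 16807 + 32768 + 59049 = 120825.

120825


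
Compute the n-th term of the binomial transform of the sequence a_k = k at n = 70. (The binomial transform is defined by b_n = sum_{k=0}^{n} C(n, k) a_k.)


With a_k = k, b_n = sum_{k=0}^{n} C(n, k) k. Using k * C(n, k) = n * C(n-1, k-1) gives b_n = n * sum_{k>=1} C(n-1, k-1) = n * 2^(n-1).
For n = 70: 70 * 2^69 = 70 * 590295810358705651712 = 41320706725109395619840.

41320706725109395619840


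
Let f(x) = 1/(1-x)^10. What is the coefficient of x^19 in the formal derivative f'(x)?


Differentiate: d/dx [ 1/(1-x)^r ] = r / (1-x)^(r+1).
Here r = 10, so f'(x) = 10 / (1-x)^11.
The expansion of 1/(1-x)^(r+1) has coefficient of x^n equal to C(n+r, r).
So the coefficient of x^19 in f'(x) is
10 * C(29, 10) = 10 * 20030010 = 200300100

200300100


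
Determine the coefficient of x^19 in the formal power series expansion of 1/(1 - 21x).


The geometric series identity gives 1/(1 - c x) = sum_{k>=0} c^k x^k, so the coefficient of x^k is c^k.
Here c = 21 and k = 19.
Computing: 21^19 = 13248496640331026125580781

13248496640331026125580781


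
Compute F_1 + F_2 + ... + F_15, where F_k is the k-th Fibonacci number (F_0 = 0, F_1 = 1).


Use the identity sum_{k=0}^{N} F_k = F_{N+2} - 1 (which follows from F_{k+2} - F_{k+1} = F_k). Then
sum_{k=1}^{15} F_k = (F_{17} - 1) - (F_{2} - 1) = F_{17} - F_{2}.
Computing: F_{17} = 1597, F_{2} = 1, so
Sum = 1597 - 1 = 1596.

1596


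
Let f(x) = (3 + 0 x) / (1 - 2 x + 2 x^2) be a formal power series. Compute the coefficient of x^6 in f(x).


Write f(x) = sum_{k>=0} a_k x^k. Multiplying both sides by 1 - 2 x + 2 x^2 gives
(1 - 2 x + 2 x^2) sum_{k>=0} a_k x^k = 3 + 0 x.
Matching coefficients:
 x^0: a_0 = 3
 x^1: a_1 - 2 a_0 = 0  =>  a_1 = 2*3 + 0 = 6
 x^k (k >= 2): a_k = 2 a_{k-1} - 2 a_{k-2}.
Iterating: a_2 = 6, a_3 = 0, a_4 = -12, a_5 = -24, a_6 = -24.
So the coefficient of x^6 is -24.

-24


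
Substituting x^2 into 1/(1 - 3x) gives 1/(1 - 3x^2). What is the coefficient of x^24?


The coefficient of x^(2m) in 1/(1 - 3x^2) is 3^m.
With n = 24 = 2*12, the coefficient is 3^12 = 531441.

531441


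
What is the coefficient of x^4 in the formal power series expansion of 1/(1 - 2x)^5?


The general identity 1/(1 - c x)^r = sum_{k>=0} c^k C(k + r - 1, r - 1) x^k follows by substituting y = c x into 1/(1 - y)^r = sum_{k>=0} C(k + r - 1, r - 1) y^k.
For c = 2, r = 5, k = 4:
2^4 * C(8, 4) = 16 * 70 = 1120.

1120


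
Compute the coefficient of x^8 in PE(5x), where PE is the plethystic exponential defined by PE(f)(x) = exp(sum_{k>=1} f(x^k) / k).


With f(x) = 5x, the exponent is sum_{k>=1} 5 x^k / k = 5 * (-ln(1 - x)). Exponentiating:
PE(5x) = exp(-5 ln(1 - x)) = 1/(1 - x)^5.
By the negative binomial expansion, [x^n] 1/(1 - x)^5 = C(n + 4, 4).
For n = 8: C(12, 4) = 495.

495


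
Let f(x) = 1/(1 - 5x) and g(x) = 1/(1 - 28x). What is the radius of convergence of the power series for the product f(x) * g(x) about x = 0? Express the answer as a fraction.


The radius of 1/(1 - 5x) is 1/5 (nearest singularity at x = 1/5), and the radius of 1/(1 - 28x) is 1/28.
The product f(x)*g(x) = 1/((1 - 5x)(1 - 28x)) has singularities at both 1/5 and 1/28, so its radius of convergence is the distance to the nearest one:
min(1/5, 1/28) = 1/28.

1/28


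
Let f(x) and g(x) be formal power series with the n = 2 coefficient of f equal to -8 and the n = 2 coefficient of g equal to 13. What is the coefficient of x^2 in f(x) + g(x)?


Addition of formal power series is termwise.
The coefficient of x^2 in f + g = -8 + 13
= 5

5


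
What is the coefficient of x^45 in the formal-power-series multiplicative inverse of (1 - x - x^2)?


Let the inverse be f(x) = sum_{k>=0} a_k x^k. From f(x) * (1 - x - x^2) = 1 and matching coefficients:
 x^0: a_0 = 1.
 x^1: a_1 - a_0 = 0, so a_1 = 1.
 x^k (k >= 2): a_k - a_{k-1} - a_{k-2} = 0, i.e. a_k = a_{k-1} + a_{k-2}.
This is the Fibonacci-type recurrence shifted so that a_0 = a_1 = 1.
Iterating: a_0=1, a_1=1, a_2=2, a_3=3, a_4=5, a_5=8, a_6=13, a_7=21, a_8=34, a_9=55, ...
a_45 = 1836311903.

1836311903


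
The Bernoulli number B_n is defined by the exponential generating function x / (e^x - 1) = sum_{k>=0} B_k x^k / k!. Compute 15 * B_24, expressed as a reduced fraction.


Bernoulli numbers can also be computed recursively via B_0 = 1 and sum_{j=0}^{m} C(m+1, j) B_j = 0 for m >= 1. Odd-index Bernoulli numbers vanish for k >= 3.
Computing B_24 = -236364091/2730, so 15 * B_24 = 15 * -236364091/2730 = -236364091/182.

-236364091/182


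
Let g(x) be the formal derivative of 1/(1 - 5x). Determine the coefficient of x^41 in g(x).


Differentiate termwise: d/dx sum_{k>=0} 5^k x^k = sum_{k>=1} k 5^k x^(k-1) = sum_{j>=0} (j+1) 5^(j+1) x^j.
Equivalently, d/dx [1/(1 - 5x)] = 5/(1 - 5x)^2.
For j = 41: 42 * 5^42 = 42 * 227373675443232059478759765625 = 9549694368615746498107910156250.

9549694368615746498107910156250


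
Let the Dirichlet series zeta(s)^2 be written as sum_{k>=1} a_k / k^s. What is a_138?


The Dirichlet convolution of the constant function 1 with itself gives (1 * 1)(k) = sum_{d | k} 1 = d(k), the number of positive divisors of k.
Since zeta(s) = sum_{k>=1} 1/k^s, we have zeta(s)^2 = sum_{k>=1} d(k)/k^s, so a_k = d(k).
For k = 138: the divisors are 1, 2, 3, 6, 23, 46, 69, 138.
Count = 8.

8
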